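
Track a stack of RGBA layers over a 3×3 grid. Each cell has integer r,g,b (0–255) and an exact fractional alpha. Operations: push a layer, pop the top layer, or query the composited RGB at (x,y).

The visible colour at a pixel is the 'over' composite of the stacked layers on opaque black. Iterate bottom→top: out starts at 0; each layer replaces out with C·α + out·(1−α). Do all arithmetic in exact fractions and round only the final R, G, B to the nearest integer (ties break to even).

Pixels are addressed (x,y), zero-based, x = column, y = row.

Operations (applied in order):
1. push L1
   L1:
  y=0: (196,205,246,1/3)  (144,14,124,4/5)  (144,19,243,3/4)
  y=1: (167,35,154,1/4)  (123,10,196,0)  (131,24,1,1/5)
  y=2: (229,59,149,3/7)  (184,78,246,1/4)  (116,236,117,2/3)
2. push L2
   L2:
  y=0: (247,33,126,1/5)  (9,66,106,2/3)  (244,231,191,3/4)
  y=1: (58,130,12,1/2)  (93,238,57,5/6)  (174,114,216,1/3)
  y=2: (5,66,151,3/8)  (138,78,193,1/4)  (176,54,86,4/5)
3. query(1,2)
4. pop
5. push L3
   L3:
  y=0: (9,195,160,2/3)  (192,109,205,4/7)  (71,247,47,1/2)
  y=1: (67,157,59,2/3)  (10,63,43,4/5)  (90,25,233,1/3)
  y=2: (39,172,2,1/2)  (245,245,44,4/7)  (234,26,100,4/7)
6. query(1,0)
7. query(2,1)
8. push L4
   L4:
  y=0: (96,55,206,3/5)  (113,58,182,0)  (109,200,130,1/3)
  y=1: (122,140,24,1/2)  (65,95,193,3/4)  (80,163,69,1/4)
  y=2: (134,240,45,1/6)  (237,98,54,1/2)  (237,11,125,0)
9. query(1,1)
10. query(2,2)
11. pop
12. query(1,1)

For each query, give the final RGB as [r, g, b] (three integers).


query (1,2) [L1,L2] — begin 0,0,0
L1 α=1/4: [46, 39/2, 123/2]
L2 α=1/4: [69, 273/8, 755/8]
= [69, 34, 94]

(1,0) stack=L1,L3; from [0,0,0]:
L1 α=4/5: [576/5, 56/5, 496/5]
L3 α=4/7: [5568/35, 2348/35, 5588/35]
→ [159, 67, 160]

query (2,1) [L1,L3] — begin 0,0,0
+L1 (α=1/5) → [131/5, 24/5, 1/5]
+L3 (α=1/3) → [712/15, 173/15, 389/5]
→ [47, 12, 78]

at x=1,y=1 over L1,L3,L4:
L1 α=0: [0, 0, 0]
L3 α=4/5: [8, 252/5, 172/5]
L4 α=3/4: [203/4, 1677/20, 3067/20]
rounded: [51, 84, 153]

query (2,2) [L1,L3,L4] — begin 0,0,0
+L1 (α=2/3) → [232/3, 472/3, 78]
+L3 (α=4/7) → [1168/7, 576/7, 634/7]
+L4 (α=0) → [1168/7, 576/7, 634/7]
rounded: [167, 82, 91]

(1,1) stack=L1,L3; from [0,0,0]:
L1 α=0: [0, 0, 0]
L3 α=4/5: [8, 252/5, 172/5]
→ [8, 50, 34]


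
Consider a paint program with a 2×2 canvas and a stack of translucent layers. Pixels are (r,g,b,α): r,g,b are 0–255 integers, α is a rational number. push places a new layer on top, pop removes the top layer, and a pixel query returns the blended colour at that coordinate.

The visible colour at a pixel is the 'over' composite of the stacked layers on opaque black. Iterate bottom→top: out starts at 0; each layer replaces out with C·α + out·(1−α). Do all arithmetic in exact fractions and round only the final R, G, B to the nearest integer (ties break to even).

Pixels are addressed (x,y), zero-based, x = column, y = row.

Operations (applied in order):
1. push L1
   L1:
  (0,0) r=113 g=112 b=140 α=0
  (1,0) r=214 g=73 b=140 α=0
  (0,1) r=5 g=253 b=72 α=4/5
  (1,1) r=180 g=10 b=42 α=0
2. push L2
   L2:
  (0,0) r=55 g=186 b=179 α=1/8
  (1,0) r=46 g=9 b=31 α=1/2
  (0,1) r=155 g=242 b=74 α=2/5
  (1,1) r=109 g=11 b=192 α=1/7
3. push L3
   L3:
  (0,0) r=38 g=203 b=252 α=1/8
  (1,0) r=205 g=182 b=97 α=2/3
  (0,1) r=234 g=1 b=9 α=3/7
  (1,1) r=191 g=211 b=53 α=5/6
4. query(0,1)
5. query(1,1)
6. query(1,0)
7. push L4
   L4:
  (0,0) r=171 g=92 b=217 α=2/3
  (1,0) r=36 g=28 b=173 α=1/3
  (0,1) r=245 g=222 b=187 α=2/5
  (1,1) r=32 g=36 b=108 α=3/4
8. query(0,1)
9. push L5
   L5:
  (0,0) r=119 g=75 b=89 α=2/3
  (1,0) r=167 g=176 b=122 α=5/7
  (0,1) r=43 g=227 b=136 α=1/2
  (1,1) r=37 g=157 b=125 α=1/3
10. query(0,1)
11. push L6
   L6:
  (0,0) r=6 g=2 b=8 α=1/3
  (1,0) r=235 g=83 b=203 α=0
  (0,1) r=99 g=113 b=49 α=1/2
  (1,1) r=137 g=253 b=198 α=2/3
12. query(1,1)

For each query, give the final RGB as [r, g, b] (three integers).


(0,1) stack=L1,L2,L3; from [0,0,0]:
+L1 (α=4/5) → [4, 1012/5, 288/5]
+L2 (α=2/5) → [322/5, 5456/25, 1604/25]
+L3 (α=3/7) → [4798/35, 21899/175, 1013/25]
= [137, 125, 41]

at x=1,y=1 over L1,L2,L3:
after L1 α=0: [0, 0, 0]
after L2 α=1/7: [109/7, 11/7, 192/7]
after L3 α=5/6: [3397/21, 3698/21, 2047/42]
rounded: [162, 176, 49]

(1,0) stack=L1,L2,L3; from [0,0,0]:
L1 α=0: [0, 0, 0]
L2 α=1/2: [23, 9/2, 31/2]
L3 α=2/3: [433/3, 737/6, 419/6]
= [144, 123, 70]

query (0,1) [L1,L2,L3,L4] — begin 0,0,0
after L1 α=4/5: [4, 1012/5, 288/5]
after L2 α=2/5: [322/5, 5456/25, 1604/25]
after L3 α=3/7: [4798/35, 21899/175, 1013/25]
after L4 α=2/5: [31544/175, 143397/875, 12389/125]
= [180, 164, 99]

query (0,1) [L1,L2,L3,L4,L5] — begin 0,0,0
after L1 α=4/5: [4, 1012/5, 288/5]
after L2 α=2/5: [322/5, 5456/25, 1604/25]
after L3 α=3/7: [4798/35, 21899/175, 1013/25]
after L4 α=2/5: [31544/175, 143397/875, 12389/125]
after L5 α=1/2: [39069/350, 171011/875, 29389/250]
= [112, 195, 118]

at x=1,y=1 over L1,L2,L3,L4,L5,L6:
+L1 (α=0) → [0, 0, 0]
+L2 (α=1/7) → [109/7, 11/7, 192/7]
+L3 (α=5/6) → [3397/21, 3698/21, 2047/42]
+L4 (α=3/4) → [5413/84, 2983/42, 15655/168]
+L5 (α=1/3) → [6967/126, 6280/63, 26155/252]
+L6 (α=2/3) → [41491/378, 38158/189, 125947/756]
= [110, 202, 167]


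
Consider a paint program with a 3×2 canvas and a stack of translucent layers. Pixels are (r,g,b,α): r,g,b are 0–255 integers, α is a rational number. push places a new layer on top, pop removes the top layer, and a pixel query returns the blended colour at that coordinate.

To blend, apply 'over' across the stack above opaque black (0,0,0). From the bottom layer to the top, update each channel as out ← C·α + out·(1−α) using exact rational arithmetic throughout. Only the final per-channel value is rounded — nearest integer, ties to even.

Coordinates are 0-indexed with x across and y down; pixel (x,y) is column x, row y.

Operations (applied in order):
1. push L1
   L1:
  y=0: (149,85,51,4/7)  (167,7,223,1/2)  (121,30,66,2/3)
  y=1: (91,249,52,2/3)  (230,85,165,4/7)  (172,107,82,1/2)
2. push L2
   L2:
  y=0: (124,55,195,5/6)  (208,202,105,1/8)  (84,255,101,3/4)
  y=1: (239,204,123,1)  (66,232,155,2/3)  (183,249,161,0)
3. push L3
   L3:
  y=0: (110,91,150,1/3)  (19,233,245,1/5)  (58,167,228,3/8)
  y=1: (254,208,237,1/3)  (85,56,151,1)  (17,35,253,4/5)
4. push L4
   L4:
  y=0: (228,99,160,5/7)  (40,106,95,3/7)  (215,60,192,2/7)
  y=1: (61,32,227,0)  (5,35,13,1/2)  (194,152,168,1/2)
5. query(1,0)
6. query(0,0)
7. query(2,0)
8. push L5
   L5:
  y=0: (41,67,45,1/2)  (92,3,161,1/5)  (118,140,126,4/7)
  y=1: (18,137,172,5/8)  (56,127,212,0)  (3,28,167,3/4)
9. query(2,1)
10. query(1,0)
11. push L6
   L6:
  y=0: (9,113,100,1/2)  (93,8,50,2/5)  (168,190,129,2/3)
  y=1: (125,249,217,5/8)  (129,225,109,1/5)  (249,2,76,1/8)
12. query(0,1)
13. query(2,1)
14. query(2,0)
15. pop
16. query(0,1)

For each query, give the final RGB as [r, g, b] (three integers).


at x=1,y=0 over L1,L2,L3,L4:
+L1 (α=1/2) → [167/2, 7/2, 223/2]
+L2 (α=1/8) → [1585/16, 453/16, 1771/16]
+L3 (α=1/5) → [1661/20, 277/4, 2751/20]
+L4 (α=3/7) → [323/5, 85, 4176/35]
= [65, 85, 119]

query (0,0) [L1,L2,L3,L4] — begin 0,0,0
L1 α=4/7: [596/7, 340/7, 204/7]
L2 α=5/6: [2468/21, 755/14, 2343/14]
L3 α=1/3: [7246/63, 464/7, 1131/7]
L4 α=5/7: [86312/441, 4393/49, 7862/49]
= [196, 90, 160]

query (2,0) [L1,L2,L3,L4] — begin 0,0,0
after L1 α=2/3: [242/3, 20, 44]
after L2 α=3/4: [499/6, 785/4, 347/4]
after L3 α=3/8: [3539/48, 5929/32, 4471/32]
after L4 α=2/7: [38335/336, 33485/224, 4949/32]
rounded: [114, 149, 155]

at x=2,y=1 over L1,L2,L3,L4,L5:
+L1 (α=1/2) → [86, 107/2, 41]
+L2 (α=0) → [86, 107/2, 41]
+L3 (α=4/5) → [154/5, 387/10, 1053/5]
+L4 (α=1/2) → [562/5, 1907/20, 1893/10]
+L5 (α=3/4) → [607/20, 3587/80, 6903/40]
→ [30, 45, 173]

at x=1,y=0 over L1,L2,L3,L4,L5:
L1 α=1/2: [167/2, 7/2, 223/2]
L2 α=1/8: [1585/16, 453/16, 1771/16]
L3 α=1/5: [1661/20, 277/4, 2751/20]
L4 α=3/7: [323/5, 85, 4176/35]
L5 α=1/5: [1752/25, 343/5, 22339/175]
= [70, 69, 128]

query (0,1) [L1,L2,L3,L4,L5,L6] — begin 0,0,0
L1 α=2/3: [182/3, 166, 104/3]
L2 α=1: [239, 204, 123]
L3 α=1/3: [244, 616/3, 161]
L4 α=0: [244, 616/3, 161]
L5 α=5/8: [411/4, 1301/8, 1343/8]
L6 α=5/8: [3733/32, 13863/64, 12709/64]
→ [117, 217, 199]

(2,1) stack=L1,L2,L3,L4,L5,L6; from [0,0,0]:
+L1 (α=1/2) → [86, 107/2, 41]
+L2 (α=0) → [86, 107/2, 41]
+L3 (α=4/5) → [154/5, 387/10, 1053/5]
+L4 (α=1/2) → [562/5, 1907/20, 1893/10]
+L5 (α=3/4) → [607/20, 3587/80, 6903/40]
+L6 (α=1/8) → [9229/160, 25269/640, 51361/320]
→ [58, 39, 161]

at x=2,y=0 over L1,L2,L3,L4,L5,L6:
after L1 α=2/3: [242/3, 20, 44]
after L2 α=3/4: [499/6, 785/4, 347/4]
after L3 α=3/8: [3539/48, 5929/32, 4471/32]
after L4 α=2/7: [38335/336, 33485/224, 4949/32]
after L5 α=4/7: [91199/784, 225895/1568, 4425/32]
after L6 α=2/3: [354623/2352, 821735/4704, 4227/32]
→ [151, 175, 132]

at x=0,y=1 over L1,L2,L3,L4,L5:
+L1 (α=2/3) → [182/3, 166, 104/3]
+L2 (α=1) → [239, 204, 123]
+L3 (α=1/3) → [244, 616/3, 161]
+L4 (α=0) → [244, 616/3, 161]
+L5 (α=5/8) → [411/4, 1301/8, 1343/8]
→ [103, 163, 168]


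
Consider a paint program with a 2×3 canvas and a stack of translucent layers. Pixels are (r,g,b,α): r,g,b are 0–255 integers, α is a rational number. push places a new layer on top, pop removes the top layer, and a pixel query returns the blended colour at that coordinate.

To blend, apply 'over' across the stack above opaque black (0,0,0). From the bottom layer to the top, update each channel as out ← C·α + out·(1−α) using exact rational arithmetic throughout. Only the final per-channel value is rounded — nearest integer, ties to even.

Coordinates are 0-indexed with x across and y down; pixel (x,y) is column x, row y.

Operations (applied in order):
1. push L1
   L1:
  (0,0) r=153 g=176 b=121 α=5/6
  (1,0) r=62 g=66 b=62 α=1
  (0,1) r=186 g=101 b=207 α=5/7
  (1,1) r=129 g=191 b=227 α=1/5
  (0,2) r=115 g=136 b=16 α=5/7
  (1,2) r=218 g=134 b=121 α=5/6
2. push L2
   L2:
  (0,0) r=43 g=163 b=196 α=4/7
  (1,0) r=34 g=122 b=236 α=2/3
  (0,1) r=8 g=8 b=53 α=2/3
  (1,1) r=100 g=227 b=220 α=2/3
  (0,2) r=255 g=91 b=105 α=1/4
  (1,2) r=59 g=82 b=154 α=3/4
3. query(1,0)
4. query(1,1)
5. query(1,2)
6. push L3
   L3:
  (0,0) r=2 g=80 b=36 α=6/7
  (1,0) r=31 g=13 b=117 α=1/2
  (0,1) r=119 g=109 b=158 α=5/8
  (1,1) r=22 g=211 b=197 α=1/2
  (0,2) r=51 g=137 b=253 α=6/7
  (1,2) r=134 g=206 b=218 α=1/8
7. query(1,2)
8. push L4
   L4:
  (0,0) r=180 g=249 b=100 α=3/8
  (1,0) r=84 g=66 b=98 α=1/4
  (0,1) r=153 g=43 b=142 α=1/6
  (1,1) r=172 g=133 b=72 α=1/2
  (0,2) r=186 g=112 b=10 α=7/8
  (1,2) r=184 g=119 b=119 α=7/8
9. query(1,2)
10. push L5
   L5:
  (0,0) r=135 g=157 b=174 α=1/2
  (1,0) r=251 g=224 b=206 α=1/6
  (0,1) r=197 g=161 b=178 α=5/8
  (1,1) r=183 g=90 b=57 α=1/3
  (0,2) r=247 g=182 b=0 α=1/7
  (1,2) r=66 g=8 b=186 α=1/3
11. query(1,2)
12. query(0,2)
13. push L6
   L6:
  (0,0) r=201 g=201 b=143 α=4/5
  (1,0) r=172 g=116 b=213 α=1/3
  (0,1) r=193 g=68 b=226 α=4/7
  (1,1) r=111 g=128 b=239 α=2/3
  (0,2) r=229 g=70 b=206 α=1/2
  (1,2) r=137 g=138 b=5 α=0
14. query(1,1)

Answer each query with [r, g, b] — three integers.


query (1,0) [L1,L2] — begin 0,0,0
L1 α=1: [62, 66, 62]
L2 α=2/3: [130/3, 310/3, 178]
= [43, 103, 178]

query (1,1) [L1,L2] — begin 0,0,0
L1 α=1/5: [129/5, 191/5, 227/5]
L2 α=2/3: [1129/15, 2461/15, 809/5]
= [75, 164, 162]

(1,2) stack=L1,L2; from [0,0,0]:
+L1 (α=5/6) → [545/3, 335/3, 605/6]
+L2 (α=3/4) → [269/3, 1073/12, 3377/24]
→ [90, 89, 141]

at x=1,y=2 over L1,L2,L3:
after L1 α=5/6: [545/3, 335/3, 605/6]
after L2 α=3/4: [269/3, 1073/12, 3377/24]
after L3 α=1/8: [2285/24, 9983/96, 28871/192]
= [95, 104, 150]

at x=1,y=2 over L1,L2,L3,L4:
+L1 (α=5/6) → [545/3, 335/3, 605/6]
+L2 (α=3/4) → [269/3, 1073/12, 3377/24]
+L3 (α=1/8) → [2285/24, 9983/96, 28871/192]
+L4 (α=7/8) → [33197/192, 89951/768, 188807/1536]
rounded: [173, 117, 123]

query (1,2) [L1,L2,L3,L4,L5] — begin 0,0,0
L1 α=5/6: [545/3, 335/3, 605/6]
L2 α=3/4: [269/3, 1073/12, 3377/24]
L3 α=1/8: [2285/24, 9983/96, 28871/192]
L4 α=7/8: [33197/192, 89951/768, 188807/1536]
L5 α=1/3: [39533/288, 93023/1152, 331655/2304]
= [137, 81, 144]

at x=0,y=2 over L1,L2,L3,L4,L5:
after L1 α=5/7: [575/7, 680/7, 80/7]
after L2 α=1/4: [1755/14, 2677/28, 975/28]
after L3 α=6/7: [6039/98, 25693/196, 43479/196]
after L4 α=7/8: [133635/784, 179357/1568, 57199/1568]
after L5 α=1/7: [497729/2744, 680759/5488, 171597/5488]
= [181, 124, 31]

query (1,1) [L1,L2,L3,L4,L5,L6] — begin 0,0,0
+L1 (α=1/5) → [129/5, 191/5, 227/5]
+L2 (α=2/3) → [1129/15, 2461/15, 809/5]
+L3 (α=1/2) → [1459/30, 2813/15, 897/5]
+L4 (α=1/2) → [6619/60, 2404/15, 1257/10]
+L5 (α=1/3) → [12109/90, 6158/45, 514/5]
+L6 (α=2/3) → [32089/270, 17678/135, 968/5]
→ [119, 131, 194]


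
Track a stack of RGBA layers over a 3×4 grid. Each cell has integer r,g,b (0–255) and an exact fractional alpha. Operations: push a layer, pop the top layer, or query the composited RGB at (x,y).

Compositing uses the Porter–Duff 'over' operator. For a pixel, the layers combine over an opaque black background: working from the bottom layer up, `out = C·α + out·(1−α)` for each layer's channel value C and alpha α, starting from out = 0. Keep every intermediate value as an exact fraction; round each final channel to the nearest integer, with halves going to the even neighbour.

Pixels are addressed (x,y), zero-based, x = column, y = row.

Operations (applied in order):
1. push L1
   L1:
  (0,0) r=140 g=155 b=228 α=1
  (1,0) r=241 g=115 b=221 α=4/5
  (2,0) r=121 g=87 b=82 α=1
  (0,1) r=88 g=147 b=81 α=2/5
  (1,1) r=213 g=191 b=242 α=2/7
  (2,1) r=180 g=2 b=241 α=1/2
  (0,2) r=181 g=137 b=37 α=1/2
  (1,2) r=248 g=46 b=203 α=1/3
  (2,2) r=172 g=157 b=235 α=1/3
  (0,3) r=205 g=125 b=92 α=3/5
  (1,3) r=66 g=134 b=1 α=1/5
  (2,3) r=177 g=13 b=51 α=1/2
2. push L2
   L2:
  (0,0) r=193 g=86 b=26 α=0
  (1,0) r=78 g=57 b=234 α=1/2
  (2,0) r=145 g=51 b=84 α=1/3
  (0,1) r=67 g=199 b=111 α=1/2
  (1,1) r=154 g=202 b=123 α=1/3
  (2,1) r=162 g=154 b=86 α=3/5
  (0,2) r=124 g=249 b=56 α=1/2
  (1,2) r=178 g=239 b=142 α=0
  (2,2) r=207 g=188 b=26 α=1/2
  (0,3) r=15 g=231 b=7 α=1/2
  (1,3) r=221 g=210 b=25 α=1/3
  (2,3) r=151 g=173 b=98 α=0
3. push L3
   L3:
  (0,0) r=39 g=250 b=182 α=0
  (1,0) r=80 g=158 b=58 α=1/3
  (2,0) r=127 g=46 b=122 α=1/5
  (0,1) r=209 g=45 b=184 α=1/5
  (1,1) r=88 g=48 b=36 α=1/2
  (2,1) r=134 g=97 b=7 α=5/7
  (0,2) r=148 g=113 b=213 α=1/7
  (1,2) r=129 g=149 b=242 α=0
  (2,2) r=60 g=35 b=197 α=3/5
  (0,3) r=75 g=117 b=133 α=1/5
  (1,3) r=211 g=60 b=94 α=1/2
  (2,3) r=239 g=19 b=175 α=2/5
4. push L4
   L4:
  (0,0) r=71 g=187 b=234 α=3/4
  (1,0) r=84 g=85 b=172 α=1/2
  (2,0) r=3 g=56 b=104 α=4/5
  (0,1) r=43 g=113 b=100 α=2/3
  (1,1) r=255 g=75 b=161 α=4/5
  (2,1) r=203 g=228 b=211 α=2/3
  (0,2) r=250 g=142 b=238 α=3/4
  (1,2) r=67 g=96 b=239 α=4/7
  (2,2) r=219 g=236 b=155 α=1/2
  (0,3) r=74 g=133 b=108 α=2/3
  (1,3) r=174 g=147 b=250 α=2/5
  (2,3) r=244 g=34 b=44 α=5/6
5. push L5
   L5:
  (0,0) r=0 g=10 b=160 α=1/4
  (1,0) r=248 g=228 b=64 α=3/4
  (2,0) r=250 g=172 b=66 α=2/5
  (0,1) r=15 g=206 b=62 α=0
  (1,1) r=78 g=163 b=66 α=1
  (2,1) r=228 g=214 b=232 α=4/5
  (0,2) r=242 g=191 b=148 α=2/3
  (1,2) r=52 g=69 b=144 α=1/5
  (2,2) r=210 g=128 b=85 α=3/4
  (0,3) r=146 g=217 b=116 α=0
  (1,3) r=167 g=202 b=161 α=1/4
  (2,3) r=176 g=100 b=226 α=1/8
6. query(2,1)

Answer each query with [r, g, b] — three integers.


query (2,1) [L1,L2,L3,L4,L5] — begin 0,0,0
after L1 α=1/2: [90, 1, 241/2]
after L2 α=3/5: [666/5, 464/5, 499/5]
after L3 α=5/7: [4682/35, 479/5, 1173/35]
after L4 α=2/3: [18892/105, 2759/15, 15943/105]
after L5 α=4/5: [114652/525, 15599/75, 113383/525]
→ [218, 208, 216]


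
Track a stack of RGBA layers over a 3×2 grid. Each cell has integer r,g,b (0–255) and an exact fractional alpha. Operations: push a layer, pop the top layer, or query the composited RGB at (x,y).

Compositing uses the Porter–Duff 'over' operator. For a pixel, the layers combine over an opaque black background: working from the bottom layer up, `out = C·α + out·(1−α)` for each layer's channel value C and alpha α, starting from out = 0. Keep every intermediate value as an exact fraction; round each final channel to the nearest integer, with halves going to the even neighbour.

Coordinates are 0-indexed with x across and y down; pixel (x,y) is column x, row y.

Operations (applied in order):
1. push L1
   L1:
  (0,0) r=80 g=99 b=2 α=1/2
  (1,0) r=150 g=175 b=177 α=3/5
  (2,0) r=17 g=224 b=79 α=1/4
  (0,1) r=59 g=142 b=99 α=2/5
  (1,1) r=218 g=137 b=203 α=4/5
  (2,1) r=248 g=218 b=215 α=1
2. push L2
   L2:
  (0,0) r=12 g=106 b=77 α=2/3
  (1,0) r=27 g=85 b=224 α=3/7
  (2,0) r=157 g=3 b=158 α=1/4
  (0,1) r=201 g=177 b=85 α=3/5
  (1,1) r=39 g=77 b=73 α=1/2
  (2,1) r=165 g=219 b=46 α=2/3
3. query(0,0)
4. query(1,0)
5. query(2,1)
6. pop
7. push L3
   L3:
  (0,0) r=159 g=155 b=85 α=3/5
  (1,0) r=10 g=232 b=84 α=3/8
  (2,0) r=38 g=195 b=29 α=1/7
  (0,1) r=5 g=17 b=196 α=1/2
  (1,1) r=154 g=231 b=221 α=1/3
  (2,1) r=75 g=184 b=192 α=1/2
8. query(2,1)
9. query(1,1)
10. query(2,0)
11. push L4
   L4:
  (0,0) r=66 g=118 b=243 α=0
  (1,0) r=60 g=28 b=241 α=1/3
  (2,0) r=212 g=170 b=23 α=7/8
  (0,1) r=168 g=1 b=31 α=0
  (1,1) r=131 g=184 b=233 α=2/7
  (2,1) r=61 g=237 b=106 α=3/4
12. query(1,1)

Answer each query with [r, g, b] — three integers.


at x=0,y=0 over L1,L2:
+L1 (α=1/2) → [40, 99/2, 1]
+L2 (α=2/3) → [64/3, 523/6, 155/3]
= [21, 87, 52]

query (1,0) [L1,L2] — begin 0,0,0
L1 α=3/5: [90, 105, 531/5]
L2 α=3/7: [63, 675/7, 5484/35]
rounded: [63, 96, 157]

(2,1) stack=L1,L2; from [0,0,0]:
after L1 α=1: [248, 218, 215]
after L2 α=2/3: [578/3, 656/3, 307/3]
= [193, 219, 102]

(2,1) stack=L1,L3; from [0,0,0]:
+L1 (α=1) → [248, 218, 215]
+L3 (α=1/2) → [323/2, 201, 407/2]
→ [162, 201, 204]

(1,1) stack=L1,L3; from [0,0,0]:
L1 α=4/5: [872/5, 548/5, 812/5]
L3 α=1/3: [838/5, 2251/15, 2729/15]
→ [168, 150, 182]

at x=2,y=0 over L1,L3:
L1 α=1/4: [17/4, 56, 79/4]
L3 α=1/7: [127/14, 531/7, 295/14]
rounded: [9, 76, 21]

(1,1) stack=L1,L3,L4; from [0,0,0]:
+L1 (α=4/5) → [872/5, 548/5, 812/5]
+L3 (α=1/3) → [838/5, 2251/15, 2729/15]
+L4 (α=2/7) → [1100/7, 3355/21, 4127/21]
rounded: [157, 160, 197]


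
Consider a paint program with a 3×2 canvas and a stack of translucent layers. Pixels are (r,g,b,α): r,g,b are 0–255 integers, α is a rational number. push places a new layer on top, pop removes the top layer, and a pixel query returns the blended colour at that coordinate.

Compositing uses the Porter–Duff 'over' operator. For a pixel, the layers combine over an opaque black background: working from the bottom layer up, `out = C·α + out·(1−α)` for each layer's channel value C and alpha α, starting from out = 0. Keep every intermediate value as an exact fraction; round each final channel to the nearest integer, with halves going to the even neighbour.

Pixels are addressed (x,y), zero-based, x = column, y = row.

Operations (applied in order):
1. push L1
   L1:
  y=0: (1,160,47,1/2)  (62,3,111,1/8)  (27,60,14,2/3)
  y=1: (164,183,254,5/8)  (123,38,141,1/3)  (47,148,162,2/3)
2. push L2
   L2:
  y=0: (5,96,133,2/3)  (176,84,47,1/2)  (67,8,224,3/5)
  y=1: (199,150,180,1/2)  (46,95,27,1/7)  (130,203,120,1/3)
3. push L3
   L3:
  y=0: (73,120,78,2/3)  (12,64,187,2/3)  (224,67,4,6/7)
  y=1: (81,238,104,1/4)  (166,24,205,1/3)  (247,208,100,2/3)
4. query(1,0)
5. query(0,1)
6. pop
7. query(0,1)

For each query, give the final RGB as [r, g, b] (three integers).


query (1,0) [L1,L2,L3] — begin 0,0,0
L1 α=1/8: [31/4, 3/8, 111/8]
L2 α=1/2: [735/8, 675/16, 487/16]
L3 α=2/3: [309/8, 2723/48, 2157/16]
= [39, 57, 135]

at x=0,y=1 over L1,L2,L3:
L1 α=5/8: [205/2, 915/8, 635/4]
L2 α=1/2: [603/4, 2115/16, 1355/8]
L3 α=1/4: [2133/16, 10153/64, 4897/32]
→ [133, 159, 153]

query (0,1) [L1,L2] — begin 0,0,0
+L1 (α=5/8) → [205/2, 915/8, 635/4]
+L2 (α=1/2) → [603/4, 2115/16, 1355/8]
= [151, 132, 169]


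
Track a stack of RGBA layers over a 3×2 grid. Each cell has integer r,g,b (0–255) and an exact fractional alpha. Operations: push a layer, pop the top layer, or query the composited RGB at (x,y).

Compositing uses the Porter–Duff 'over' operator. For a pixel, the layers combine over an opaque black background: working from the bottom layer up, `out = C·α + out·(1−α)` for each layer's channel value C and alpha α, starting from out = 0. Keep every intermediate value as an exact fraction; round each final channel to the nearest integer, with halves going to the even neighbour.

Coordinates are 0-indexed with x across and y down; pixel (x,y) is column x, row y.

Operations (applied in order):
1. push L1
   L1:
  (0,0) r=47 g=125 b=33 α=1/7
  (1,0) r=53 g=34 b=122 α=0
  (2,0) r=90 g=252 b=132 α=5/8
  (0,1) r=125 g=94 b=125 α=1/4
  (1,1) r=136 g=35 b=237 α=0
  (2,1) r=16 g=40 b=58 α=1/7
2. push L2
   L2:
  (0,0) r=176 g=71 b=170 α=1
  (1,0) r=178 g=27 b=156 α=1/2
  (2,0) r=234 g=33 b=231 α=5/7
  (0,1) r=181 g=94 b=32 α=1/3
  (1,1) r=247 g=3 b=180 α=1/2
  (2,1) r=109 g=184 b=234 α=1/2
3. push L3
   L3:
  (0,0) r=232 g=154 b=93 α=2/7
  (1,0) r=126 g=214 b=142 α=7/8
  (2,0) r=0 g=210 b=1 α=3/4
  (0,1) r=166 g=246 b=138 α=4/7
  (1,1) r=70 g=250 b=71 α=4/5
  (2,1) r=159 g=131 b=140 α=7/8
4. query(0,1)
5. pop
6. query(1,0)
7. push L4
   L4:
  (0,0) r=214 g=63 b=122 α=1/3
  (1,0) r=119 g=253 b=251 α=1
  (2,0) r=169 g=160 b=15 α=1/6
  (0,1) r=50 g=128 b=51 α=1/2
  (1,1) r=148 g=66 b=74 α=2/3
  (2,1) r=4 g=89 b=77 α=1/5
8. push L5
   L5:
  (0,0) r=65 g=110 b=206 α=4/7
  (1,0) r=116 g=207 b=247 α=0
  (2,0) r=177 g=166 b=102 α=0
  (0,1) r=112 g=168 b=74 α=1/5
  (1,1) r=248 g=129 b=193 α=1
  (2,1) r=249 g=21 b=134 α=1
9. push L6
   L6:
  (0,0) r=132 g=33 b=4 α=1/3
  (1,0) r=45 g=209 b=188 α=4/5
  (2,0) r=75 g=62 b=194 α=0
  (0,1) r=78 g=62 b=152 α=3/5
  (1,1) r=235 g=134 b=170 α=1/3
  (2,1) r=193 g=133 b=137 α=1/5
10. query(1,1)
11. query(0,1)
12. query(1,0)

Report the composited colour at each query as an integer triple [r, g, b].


(0,1) stack=L1,L2,L3; from [0,0,0]:
+L1 (α=1/4) → [125/4, 47/2, 125/4]
+L2 (α=1/3) → [487/6, 47, 63/2]
+L3 (α=4/7) → [1815/14, 1125/7, 1293/14]
= [130, 161, 92]

(1,0) stack=L1,L2; from [0,0,0]:
L1 α=0: [0, 0, 0]
L2 α=1/2: [89, 27/2, 78]
= [89, 14, 78]

(1,1) stack=L1,L2,L4,L5,L6; from [0,0,0]:
after L1 α=0: [0, 0, 0]
after L2 α=1/2: [247/2, 3/2, 90]
after L4 α=2/3: [839/6, 89/2, 238/3]
after L5 α=1: [248, 129, 193]
after L6 α=1/3: [731/3, 392/3, 556/3]
→ [244, 131, 185]

query (0,1) [L1,L2,L4,L5,L6] — begin 0,0,0
+L1 (α=1/4) → [125/4, 47/2, 125/4]
+L2 (α=1/3) → [487/6, 47, 63/2]
+L4 (α=1/2) → [787/12, 175/2, 165/4]
+L5 (α=1/5) → [1123/15, 518/5, 239/5]
+L6 (α=3/5) → [5756/75, 1966/25, 2758/25]
rounded: [77, 79, 110]

(1,0) stack=L1,L2,L4,L5,L6; from [0,0,0]:
+L1 (α=0) → [0, 0, 0]
+L2 (α=1/2) → [89, 27/2, 78]
+L4 (α=1) → [119, 253, 251]
+L5 (α=0) → [119, 253, 251]
+L6 (α=4/5) → [299/5, 1089/5, 1003/5]
= [60, 218, 201]


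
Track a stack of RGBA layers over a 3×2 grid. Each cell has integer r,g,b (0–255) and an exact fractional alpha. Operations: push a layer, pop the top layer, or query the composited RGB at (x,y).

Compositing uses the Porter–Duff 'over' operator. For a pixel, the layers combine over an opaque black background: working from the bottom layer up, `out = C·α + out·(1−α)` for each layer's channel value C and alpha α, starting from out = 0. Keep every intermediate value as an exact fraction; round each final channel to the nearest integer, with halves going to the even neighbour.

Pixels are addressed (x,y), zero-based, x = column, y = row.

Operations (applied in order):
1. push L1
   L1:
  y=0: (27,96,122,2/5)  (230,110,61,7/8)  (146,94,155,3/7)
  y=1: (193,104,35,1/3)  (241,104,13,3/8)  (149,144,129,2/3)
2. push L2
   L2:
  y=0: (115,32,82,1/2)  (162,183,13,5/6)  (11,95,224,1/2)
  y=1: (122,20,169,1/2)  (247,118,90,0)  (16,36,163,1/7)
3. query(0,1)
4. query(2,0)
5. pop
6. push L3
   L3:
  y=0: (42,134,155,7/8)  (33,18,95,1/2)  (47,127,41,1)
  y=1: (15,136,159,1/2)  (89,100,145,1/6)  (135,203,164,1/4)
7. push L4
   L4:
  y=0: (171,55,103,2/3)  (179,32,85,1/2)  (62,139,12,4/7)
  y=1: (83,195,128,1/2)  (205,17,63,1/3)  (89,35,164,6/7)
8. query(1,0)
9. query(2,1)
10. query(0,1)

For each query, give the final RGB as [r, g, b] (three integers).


query (0,1) [L1,L2] — begin 0,0,0
L1 α=1/3: [193/3, 104/3, 35/3]
L2 α=1/2: [559/6, 82/3, 271/3]
= [93, 27, 90]

query (2,0) [L1,L2] — begin 0,0,0
after L1 α=3/7: [438/7, 282/7, 465/7]
after L2 α=1/2: [515/14, 947/14, 2033/14]
→ [37, 68, 145]

query (1,0) [L1,L3,L4] — begin 0,0,0
after L1 α=7/8: [805/4, 385/4, 427/8]
after L3 α=1/2: [937/8, 457/8, 1187/16]
after L4 α=1/2: [2369/16, 713/16, 2547/32]
→ [148, 45, 80]

(2,1) stack=L1,L3,L4; from [0,0,0]:
after L1 α=2/3: [298/3, 96, 86]
after L3 α=1/4: [433/4, 491/4, 211/2]
after L4 α=6/7: [367/4, 1331/28, 2179/14]
= [92, 48, 156]

(0,1) stack=L1,L3,L4; from [0,0,0]:
L1 α=1/3: [193/3, 104/3, 35/3]
L3 α=1/2: [119/3, 256/3, 256/3]
L4 α=1/2: [184/3, 841/6, 320/3]
→ [61, 140, 107]


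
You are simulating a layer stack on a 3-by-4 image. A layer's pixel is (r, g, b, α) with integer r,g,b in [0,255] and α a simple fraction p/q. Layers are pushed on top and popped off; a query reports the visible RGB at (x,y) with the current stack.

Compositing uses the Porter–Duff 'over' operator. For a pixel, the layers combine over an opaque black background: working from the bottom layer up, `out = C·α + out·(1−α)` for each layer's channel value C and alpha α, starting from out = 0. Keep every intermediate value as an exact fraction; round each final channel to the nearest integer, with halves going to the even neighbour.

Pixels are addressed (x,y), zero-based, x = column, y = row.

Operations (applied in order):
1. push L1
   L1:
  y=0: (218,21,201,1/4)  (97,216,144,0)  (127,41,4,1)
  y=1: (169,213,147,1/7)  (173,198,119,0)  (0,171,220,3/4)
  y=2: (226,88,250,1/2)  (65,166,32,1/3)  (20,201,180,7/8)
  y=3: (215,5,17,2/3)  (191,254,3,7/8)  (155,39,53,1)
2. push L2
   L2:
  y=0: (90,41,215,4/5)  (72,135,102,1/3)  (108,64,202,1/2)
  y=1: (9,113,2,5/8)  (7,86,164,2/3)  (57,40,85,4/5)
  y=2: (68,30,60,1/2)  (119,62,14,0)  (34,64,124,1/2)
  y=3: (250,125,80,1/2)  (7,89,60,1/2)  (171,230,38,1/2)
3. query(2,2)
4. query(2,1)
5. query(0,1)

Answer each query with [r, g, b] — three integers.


at x=2,y=2 over L1,L2:
L1 α=7/8: [35/2, 1407/8, 315/2]
L2 α=1/2: [103/4, 1919/16, 563/4]
= [26, 120, 141]

at x=2,y=1 over L1,L2:
+L1 (α=3/4) → [0, 513/4, 165]
+L2 (α=4/5) → [228/5, 1153/20, 101]
→ [46, 58, 101]

(0,1) stack=L1,L2; from [0,0,0]:
+L1 (α=1/7) → [169/7, 213/7, 21]
+L2 (α=5/8) → [411/28, 2297/28, 73/8]
→ [15, 82, 9]


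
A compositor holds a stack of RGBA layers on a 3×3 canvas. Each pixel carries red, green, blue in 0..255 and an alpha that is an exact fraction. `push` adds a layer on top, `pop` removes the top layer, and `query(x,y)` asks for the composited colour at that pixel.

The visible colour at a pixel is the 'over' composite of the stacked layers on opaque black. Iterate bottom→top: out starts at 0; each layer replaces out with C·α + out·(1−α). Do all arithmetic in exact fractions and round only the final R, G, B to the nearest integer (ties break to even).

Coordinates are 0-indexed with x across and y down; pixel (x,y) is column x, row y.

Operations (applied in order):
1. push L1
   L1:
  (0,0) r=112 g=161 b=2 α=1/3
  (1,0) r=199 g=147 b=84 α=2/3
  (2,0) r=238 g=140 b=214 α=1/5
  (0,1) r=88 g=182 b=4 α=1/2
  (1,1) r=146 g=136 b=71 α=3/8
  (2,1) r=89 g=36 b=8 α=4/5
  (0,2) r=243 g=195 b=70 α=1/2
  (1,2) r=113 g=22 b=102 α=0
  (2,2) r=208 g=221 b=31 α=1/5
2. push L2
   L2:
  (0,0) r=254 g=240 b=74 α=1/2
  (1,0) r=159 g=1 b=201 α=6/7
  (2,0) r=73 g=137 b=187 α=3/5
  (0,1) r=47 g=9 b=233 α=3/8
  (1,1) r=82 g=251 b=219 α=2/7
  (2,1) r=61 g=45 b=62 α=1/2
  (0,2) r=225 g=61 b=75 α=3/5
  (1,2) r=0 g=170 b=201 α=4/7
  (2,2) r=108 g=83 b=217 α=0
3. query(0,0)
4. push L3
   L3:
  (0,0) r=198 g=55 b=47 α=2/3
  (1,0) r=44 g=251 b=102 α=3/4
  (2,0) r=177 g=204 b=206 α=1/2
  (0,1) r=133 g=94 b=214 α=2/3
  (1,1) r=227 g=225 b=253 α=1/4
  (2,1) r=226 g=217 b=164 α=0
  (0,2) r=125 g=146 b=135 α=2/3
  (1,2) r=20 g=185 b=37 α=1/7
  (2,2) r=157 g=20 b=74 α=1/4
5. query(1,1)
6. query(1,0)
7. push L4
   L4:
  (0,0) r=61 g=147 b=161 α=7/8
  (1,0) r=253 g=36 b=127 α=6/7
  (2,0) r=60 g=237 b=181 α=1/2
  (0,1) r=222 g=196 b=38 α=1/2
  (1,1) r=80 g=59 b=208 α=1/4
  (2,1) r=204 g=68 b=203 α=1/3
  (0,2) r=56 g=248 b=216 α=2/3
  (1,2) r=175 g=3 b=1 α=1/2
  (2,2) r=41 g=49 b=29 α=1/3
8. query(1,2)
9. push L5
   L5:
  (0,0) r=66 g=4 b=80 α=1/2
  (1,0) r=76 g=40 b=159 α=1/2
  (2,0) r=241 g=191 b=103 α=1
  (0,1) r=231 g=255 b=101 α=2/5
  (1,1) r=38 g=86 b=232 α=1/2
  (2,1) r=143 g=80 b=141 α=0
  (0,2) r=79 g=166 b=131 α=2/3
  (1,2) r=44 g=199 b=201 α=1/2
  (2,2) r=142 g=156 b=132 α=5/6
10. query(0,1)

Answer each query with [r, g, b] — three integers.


at x=0,y=0 over L1,L2:
+L1 (α=1/3) → [112/3, 161/3, 2/3]
+L2 (α=1/2) → [437/3, 881/6, 112/3]
rounded: [146, 147, 37]

query (1,1) [L1,L2,L3] — begin 0,0,0
+L1 (α=3/8) → [219/4, 51, 213/8]
+L2 (α=2/7) → [1751/28, 757/7, 4569/56]
+L3 (α=1/4) → [11609/112, 1923/14, 27875/224]
= [104, 137, 124]

(1,0) stack=L1,L2,L3; from [0,0,0]:
after L1 α=2/3: [398/3, 98, 56]
after L2 α=6/7: [3260/21, 104/7, 1262/7]
after L3 α=3/4: [1508/21, 5375/28, 851/7]
→ [72, 192, 122]

query (1,2) [L1,L2,L3,L4] — begin 0,0,0
+L1 (α=0) → [0, 0, 0]
+L2 (α=4/7) → [0, 680/7, 804/7]
+L3 (α=1/7) → [20/7, 5375/49, 5083/49]
+L4 (α=1/2) → [1245/14, 2761/49, 2566/49]
rounded: [89, 56, 52]

query (0,1) [L1,L2,L3,L4,L5] — begin 0,0,0
+L1 (α=1/2) → [44, 91, 2]
+L2 (α=3/8) → [361/8, 241/4, 709/8]
+L3 (α=2/3) → [2489/24, 331/4, 4133/24]
+L4 (α=1/2) → [7817/48, 1115/8, 5045/48]
+L5 (α=2/5) → [15209/80, 1485/8, 8277/80]
rounded: [190, 186, 103]


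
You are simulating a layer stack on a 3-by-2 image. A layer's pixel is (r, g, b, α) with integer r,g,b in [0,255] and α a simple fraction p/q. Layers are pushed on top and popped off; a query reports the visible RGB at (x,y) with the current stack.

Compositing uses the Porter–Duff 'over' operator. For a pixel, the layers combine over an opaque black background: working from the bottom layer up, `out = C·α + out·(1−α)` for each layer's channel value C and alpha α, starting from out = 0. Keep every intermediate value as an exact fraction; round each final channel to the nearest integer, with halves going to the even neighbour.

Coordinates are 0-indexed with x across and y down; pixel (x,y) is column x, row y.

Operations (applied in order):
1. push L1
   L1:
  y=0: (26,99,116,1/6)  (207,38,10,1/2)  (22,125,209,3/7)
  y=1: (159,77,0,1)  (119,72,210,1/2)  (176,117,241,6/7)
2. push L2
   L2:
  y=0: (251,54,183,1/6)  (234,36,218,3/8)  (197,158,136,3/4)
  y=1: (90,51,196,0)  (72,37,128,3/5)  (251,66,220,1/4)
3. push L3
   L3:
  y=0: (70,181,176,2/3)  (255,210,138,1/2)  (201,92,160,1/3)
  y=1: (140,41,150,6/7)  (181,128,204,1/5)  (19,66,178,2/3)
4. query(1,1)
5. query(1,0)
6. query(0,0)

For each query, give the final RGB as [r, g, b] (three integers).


(1,1) stack=L1,L2,L3; from [0,0,0]:
after L1 α=1/2: [119/2, 36, 105]
after L2 α=3/5: [67, 183/5, 594/5]
after L3 α=1/5: [449/5, 1372/25, 3396/25]
→ [90, 55, 136]

at x=1,y=0 over L1,L2,L3:
after L1 α=1/2: [207/2, 19, 5]
after L2 α=3/8: [2439/16, 203/8, 679/8]
after L3 α=1/2: [6519/32, 1883/16, 1783/16]
rounded: [204, 118, 111]

(0,0) stack=L1,L2,L3; from [0,0,0]:
L1 α=1/6: [13/3, 33/2, 58/3]
L2 α=1/6: [409/9, 91/4, 839/18]
L3 α=2/3: [1669/27, 513/4, 7175/54]
= [62, 128, 133]


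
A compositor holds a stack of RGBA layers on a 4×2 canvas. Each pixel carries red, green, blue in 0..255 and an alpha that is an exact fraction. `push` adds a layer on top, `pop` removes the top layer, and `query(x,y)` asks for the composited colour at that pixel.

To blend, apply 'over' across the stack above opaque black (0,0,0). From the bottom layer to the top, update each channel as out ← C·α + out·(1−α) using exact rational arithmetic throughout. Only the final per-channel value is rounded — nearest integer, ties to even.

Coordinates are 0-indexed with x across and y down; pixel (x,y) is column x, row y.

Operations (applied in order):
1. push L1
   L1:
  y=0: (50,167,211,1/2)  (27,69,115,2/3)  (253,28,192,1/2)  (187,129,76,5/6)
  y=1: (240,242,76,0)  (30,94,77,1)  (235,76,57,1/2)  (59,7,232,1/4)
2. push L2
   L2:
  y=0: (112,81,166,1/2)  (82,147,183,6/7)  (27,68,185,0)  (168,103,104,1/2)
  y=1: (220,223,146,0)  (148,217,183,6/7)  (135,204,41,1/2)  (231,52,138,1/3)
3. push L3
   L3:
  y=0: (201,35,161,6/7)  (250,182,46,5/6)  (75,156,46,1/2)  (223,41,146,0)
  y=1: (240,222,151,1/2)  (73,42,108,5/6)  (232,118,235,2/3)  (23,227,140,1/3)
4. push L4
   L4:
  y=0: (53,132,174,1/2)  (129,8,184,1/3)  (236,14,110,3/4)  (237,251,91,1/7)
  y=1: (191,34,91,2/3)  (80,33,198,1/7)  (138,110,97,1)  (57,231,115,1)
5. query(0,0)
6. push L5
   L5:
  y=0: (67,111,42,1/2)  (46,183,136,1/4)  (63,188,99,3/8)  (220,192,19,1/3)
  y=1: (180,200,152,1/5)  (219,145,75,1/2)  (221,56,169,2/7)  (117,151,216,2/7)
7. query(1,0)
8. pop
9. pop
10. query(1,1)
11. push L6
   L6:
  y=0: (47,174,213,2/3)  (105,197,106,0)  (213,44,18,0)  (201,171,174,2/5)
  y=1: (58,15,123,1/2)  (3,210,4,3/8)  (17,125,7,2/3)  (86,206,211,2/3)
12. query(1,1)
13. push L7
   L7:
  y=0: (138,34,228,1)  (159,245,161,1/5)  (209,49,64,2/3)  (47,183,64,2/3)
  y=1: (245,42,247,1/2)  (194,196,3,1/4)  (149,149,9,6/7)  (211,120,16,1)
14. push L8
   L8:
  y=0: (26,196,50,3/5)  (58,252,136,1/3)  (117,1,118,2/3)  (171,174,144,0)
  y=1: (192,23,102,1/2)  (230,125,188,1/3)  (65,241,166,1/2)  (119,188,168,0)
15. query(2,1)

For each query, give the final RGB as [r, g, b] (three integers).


query (0,0) [L1,L2,L3,L4] — begin 0,0,0
+L1 (α=1/2) → [25, 167/2, 211/2]
+L2 (α=1/2) → [137/2, 329/4, 543/4]
+L3 (α=6/7) → [2549/14, 167/4, 4407/28]
+L4 (α=1/2) → [3291/28, 695/8, 9279/56]
→ [118, 87, 166]

query (1,0) [L1,L2,L3,L4,L5] — begin 0,0,0
after L1 α=2/3: [18, 46, 230/3]
after L2 α=6/7: [510/7, 928/7, 3524/21]
after L3 α=5/6: [4630/21, 3649/21, 4177/63]
after L4 α=1/3: [11969/63, 7466/63, 19946/189]
after L5 α=1/4: [12935/84, 11309/84, 14257/126]
rounded: [154, 135, 113]

query (1,1) [L1,L2,L3] — begin 0,0,0
+L1 (α=1) → [30, 94, 77]
+L2 (α=6/7) → [918/7, 1396/7, 1175/7]
+L3 (α=5/6) → [3473/42, 1433/21, 4955/42]
rounded: [83, 68, 118]

(1,1) stack=L1,L2,L3,L6; from [0,0,0]:
after L1 α=1: [30, 94, 77]
after L2 α=6/7: [918/7, 1396/7, 1175/7]
after L3 α=5/6: [3473/42, 1433/21, 4955/42]
after L6 α=3/8: [17743/336, 20395/168, 25279/336]
rounded: [53, 121, 75]

(2,1) stack=L1,L2,L3,L6,L7,L8; from [0,0,0]:
L1 α=1/2: [235/2, 38, 57/2]
L2 α=1/2: [505/4, 121, 139/4]
L3 α=2/3: [787/4, 119, 673/4]
L6 α=2/3: [923/12, 123, 243/4]
L7 α=6/7: [11651/84, 1017/7, 459/28]
L8 α=1/2: [17111/168, 1352/7, 5107/56]
rounded: [102, 193, 91]


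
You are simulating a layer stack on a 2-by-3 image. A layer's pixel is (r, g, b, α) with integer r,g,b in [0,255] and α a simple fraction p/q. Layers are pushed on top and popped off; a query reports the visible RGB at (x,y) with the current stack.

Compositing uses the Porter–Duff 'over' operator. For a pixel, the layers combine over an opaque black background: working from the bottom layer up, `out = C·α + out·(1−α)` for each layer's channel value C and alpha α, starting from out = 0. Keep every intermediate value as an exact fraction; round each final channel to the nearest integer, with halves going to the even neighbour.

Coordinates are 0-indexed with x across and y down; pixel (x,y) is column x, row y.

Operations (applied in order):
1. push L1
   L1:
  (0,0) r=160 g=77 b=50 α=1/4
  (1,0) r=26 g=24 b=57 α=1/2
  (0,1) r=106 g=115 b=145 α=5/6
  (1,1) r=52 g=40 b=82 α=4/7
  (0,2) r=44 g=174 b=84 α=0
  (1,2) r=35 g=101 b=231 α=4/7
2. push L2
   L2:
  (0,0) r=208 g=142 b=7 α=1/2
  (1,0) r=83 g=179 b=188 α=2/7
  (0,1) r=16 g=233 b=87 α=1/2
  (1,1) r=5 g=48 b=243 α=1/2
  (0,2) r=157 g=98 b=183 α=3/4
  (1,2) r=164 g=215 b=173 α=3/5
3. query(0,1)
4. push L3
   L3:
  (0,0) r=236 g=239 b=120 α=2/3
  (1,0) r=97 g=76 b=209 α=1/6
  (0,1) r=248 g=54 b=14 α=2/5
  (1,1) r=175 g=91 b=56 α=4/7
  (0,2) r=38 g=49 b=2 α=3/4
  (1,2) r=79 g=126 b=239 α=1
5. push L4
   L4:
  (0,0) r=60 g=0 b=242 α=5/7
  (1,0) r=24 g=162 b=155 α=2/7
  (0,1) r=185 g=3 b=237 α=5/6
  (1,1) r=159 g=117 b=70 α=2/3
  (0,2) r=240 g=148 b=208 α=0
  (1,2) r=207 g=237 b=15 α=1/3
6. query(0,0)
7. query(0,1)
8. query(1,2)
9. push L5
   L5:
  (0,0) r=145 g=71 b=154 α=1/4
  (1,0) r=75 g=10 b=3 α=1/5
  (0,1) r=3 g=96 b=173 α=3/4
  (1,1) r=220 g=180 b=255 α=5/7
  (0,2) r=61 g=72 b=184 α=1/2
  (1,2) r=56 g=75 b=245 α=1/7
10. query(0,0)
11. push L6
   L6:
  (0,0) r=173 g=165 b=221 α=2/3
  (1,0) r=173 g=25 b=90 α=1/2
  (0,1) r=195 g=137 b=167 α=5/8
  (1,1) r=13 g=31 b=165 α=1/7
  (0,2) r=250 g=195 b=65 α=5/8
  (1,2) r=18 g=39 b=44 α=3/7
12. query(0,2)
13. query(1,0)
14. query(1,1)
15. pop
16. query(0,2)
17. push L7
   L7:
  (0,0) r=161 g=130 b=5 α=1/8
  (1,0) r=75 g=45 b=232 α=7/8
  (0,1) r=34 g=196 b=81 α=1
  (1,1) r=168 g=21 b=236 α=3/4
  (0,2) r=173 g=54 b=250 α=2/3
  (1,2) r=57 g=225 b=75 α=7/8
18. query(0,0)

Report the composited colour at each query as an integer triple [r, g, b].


(0,1) stack=L1,L2; from [0,0,0]:
+L1 (α=5/6) → [265/3, 575/6, 725/6]
+L2 (α=1/2) → [313/6, 1973/12, 1247/12]
→ [52, 164, 104]

query (0,0) [L1,L2,L3,L4] — begin 0,0,0
L1 α=1/4: [40, 77/4, 25/2]
L2 α=1/2: [124, 645/8, 39/4]
L3 α=2/3: [596/3, 4469/24, 333/4]
L4 α=5/7: [2092/21, 4469/84, 2753/14]
rounded: [100, 53, 197]

query (0,1) [L1,L2,L3,L4] — begin 0,0,0
+L1 (α=5/6) → [265/3, 575/6, 725/6]
+L2 (α=1/2) → [313/6, 1973/12, 1247/12]
+L3 (α=2/5) → [261/2, 481/4, 1359/20]
+L4 (α=5/6) → [2111/12, 541/24, 8353/40]
= [176, 23, 209]

(1,2) stack=L1,L2,L3,L4; from [0,0,0]:
+L1 (α=4/7) → [20, 404/7, 132]
+L2 (α=3/5) → [532/5, 5323/35, 783/5]
+L3 (α=1) → [79, 126, 239]
+L4 (α=1/3) → [365/3, 163, 493/3]
→ [122, 163, 164]

at x=0,y=0 over L1,L2,L3,L4,L5:
+L1 (α=1/4) → [40, 77/4, 25/2]
+L2 (α=1/2) → [124, 645/8, 39/4]
+L3 (α=2/3) → [596/3, 4469/24, 333/4]
+L4 (α=5/7) → [2092/21, 4469/84, 2753/14]
+L5 (α=1/4) → [3107/28, 6457/112, 10415/56]
→ [111, 58, 186]

(0,2) stack=L1,L2,L3,L4,L5,L6; from [0,0,0]:
L1 α=0: [0, 0, 0]
L2 α=3/4: [471/4, 147/2, 549/4]
L3 α=3/4: [927/16, 441/8, 573/16]
L4 α=0: [927/16, 441/8, 573/16]
L5 α=1/2: [1903/32, 1017/16, 3517/32]
L6 α=5/8: [45709/256, 18651/128, 20951/256]
→ [179, 146, 82]

query (1,0) [L1,L2,L3,L4,L5,L6] — begin 0,0,0
after L1 α=1/2: [13, 12, 57/2]
after L2 α=2/7: [33, 418/7, 1037/14]
after L3 α=1/6: [131/3, 437/7, 8111/84]
after L4 α=2/7: [799/21, 4453/49, 66595/588]
after L5 α=1/5: [4771/105, 18302/245, 67036/735]
after L6 α=1/2: [11468/105, 24427/490, 66593/735]
→ [109, 50, 91]

(1,1) stack=L1,L2,L3,L4,L5,L6; from [0,0,0]:
+L1 (α=4/7) → [208/7, 160/7, 328/7]
+L2 (α=1/2) → [243/14, 248/7, 2029/14]
+L3 (α=4/7) → [10529/98, 3292/49, 9223/98]
+L4 (α=2/3) → [41693/294, 14758/147, 22943/294]
+L5 (α=5/7) → [203393/1029, 161816/1029, 210368/1029]
+L6 (α=1/7) → [411245/2401, 334265/2401, 477331/2401]
= [171, 139, 199]

(0,2) stack=L1,L2,L3,L4,L5; from [0,0,0]:
after L1 α=0: [0, 0, 0]
after L2 α=3/4: [471/4, 147/2, 549/4]
after L3 α=3/4: [927/16, 441/8, 573/16]
after L4 α=0: [927/16, 441/8, 573/16]
after L5 α=1/2: [1903/32, 1017/16, 3517/32]
rounded: [59, 64, 110]

(0,0) stack=L1,L2,L3,L4,L5,L7; from [0,0,0]:
after L1 α=1/4: [40, 77/4, 25/2]
after L2 α=1/2: [124, 645/8, 39/4]
after L3 α=2/3: [596/3, 4469/24, 333/4]
after L4 α=5/7: [2092/21, 4469/84, 2753/14]
after L5 α=1/4: [3107/28, 6457/112, 10415/56]
after L7 α=1/8: [3751/32, 8537/128, 10455/64]
= [117, 67, 163]


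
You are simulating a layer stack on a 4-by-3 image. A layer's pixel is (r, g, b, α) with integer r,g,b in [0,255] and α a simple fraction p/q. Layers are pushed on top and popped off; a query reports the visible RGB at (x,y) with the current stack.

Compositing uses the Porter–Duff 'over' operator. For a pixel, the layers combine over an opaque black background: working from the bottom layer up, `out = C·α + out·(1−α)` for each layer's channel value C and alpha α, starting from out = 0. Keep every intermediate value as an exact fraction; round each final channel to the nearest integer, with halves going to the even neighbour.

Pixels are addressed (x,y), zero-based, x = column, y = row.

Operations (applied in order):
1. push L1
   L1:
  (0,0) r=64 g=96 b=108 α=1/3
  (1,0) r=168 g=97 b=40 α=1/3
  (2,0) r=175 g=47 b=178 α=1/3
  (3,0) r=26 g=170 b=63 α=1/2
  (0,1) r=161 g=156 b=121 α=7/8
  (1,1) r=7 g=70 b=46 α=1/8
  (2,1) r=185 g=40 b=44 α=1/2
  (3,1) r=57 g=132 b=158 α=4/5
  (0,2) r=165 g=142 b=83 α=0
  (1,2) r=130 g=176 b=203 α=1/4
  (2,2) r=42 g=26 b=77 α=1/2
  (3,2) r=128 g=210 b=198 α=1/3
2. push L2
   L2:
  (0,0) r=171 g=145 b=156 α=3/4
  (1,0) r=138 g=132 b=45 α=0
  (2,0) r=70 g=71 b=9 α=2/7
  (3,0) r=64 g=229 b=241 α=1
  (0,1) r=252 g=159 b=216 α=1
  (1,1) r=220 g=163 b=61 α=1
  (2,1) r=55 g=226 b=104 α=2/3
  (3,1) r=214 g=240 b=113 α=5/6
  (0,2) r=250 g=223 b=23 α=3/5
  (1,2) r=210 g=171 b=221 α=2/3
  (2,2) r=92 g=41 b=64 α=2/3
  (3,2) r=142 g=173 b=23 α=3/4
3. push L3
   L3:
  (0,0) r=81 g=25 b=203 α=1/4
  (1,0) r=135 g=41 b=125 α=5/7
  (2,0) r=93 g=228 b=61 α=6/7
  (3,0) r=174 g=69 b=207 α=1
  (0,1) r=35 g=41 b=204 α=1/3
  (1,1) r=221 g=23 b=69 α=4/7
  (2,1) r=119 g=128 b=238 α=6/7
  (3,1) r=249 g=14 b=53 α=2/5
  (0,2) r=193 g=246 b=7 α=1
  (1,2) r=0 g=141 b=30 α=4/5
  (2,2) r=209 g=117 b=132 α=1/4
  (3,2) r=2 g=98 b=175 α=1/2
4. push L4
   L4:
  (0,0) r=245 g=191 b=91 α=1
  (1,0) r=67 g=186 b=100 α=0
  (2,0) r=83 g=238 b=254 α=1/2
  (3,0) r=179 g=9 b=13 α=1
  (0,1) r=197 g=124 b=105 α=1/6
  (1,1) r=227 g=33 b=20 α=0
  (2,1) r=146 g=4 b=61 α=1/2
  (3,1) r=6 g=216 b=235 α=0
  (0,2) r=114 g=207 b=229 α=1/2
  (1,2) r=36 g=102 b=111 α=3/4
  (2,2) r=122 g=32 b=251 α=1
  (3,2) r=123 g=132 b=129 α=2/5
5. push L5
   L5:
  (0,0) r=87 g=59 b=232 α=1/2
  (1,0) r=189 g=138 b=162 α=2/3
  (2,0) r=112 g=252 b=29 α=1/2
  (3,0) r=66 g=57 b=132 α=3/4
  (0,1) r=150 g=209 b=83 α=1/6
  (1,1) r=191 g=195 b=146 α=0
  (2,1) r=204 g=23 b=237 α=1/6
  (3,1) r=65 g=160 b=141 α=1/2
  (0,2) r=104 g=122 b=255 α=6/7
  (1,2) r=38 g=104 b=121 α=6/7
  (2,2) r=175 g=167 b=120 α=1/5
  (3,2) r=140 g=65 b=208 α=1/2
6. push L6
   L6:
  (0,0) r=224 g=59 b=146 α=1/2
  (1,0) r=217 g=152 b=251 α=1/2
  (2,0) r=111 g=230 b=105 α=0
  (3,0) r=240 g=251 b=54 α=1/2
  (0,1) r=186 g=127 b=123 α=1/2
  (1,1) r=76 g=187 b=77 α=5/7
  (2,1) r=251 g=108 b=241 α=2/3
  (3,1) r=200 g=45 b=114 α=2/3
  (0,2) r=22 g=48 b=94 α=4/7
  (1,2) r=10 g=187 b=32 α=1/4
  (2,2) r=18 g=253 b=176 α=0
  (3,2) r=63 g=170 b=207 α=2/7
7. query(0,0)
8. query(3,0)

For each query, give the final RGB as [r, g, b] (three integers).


(0,0) stack=L1,L2,L3,L4,L5,L6; from [0,0,0]:
+L1 (α=1/3) → [64/3, 32, 36]
+L2 (α=3/4) → [1603/12, 467/4, 126]
+L3 (α=1/4) → [1927/16, 1501/16, 581/4]
+L4 (α=1) → [245, 191, 91]
+L5 (α=1/2) → [166, 125, 323/2]
+L6 (α=1/2) → [195, 92, 615/4]
= [195, 92, 154]

at x=3,y=0 over L1,L2,L3,L4,L5,L6:
after L1 α=1/2: [13, 85, 63/2]
after L2 α=1: [64, 229, 241]
after L3 α=1: [174, 69, 207]
after L4 α=1: [179, 9, 13]
after L5 α=3/4: [377/4, 45, 409/4]
after L6 α=1/2: [1337/8, 148, 625/8]
rounded: [167, 148, 78]
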